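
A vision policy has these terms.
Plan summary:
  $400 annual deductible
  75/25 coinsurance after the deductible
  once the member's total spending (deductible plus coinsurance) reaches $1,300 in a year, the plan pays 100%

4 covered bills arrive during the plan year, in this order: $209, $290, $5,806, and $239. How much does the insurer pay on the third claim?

Bill 1, $209: all of it applies to the deductible. Member pays $209; OOP now $209. Plan pays $209 − $209 = $0.
Bill 2, $290: deductible takes $191, $99 remains; coinsurance $99 × 25% = $24.75. Member pays $215.75; OOP now $424.75. Insurer: $290 − $215.75 = $74.25.
Bill 3, $5,806: deductible met; 25% of $5,806 = $1,451.50. OOP would hit $1,876.25 > $1,300, so the cap limits the member to $1,300 − $424.75 = $875.25. Insurer: $5,806 − $875.25 = $4,930.75.

$4,930.75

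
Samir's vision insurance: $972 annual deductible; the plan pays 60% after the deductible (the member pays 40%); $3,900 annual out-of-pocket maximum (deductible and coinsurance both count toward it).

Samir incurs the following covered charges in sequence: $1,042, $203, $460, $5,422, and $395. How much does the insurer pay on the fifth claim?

$237

Claim 1 ($1,042): deductible takes $972, $70 remains; 40% of $70 = $28. Member pays $1,000; OOP now $1,000. Insurer: $1,042 − $1,000 = $42.
Claim 2 ($203): deductible met; 40% of $203 = $81.20. Member owes $81.20 (running OOP $1,081.20). Insurer: $203 − $81.20 = $121.80.
Claim 3 ($460): deductible met; 40% of $460 = $184. Member pays $184; OOP now $1,265.20. Insurer: $460 − $184 = $276.
Claim 4 ($5,422): 40% coinsurance on $5,422 = $2,168.80. Member owes $2,168.80 (running OOP $3,434). Insurer: $5,422 − $2,168.80 = $3,253.20.
Claim 5 ($395): deductible met; 40% of $395 = $158. Member pays $158; OOP now $3,592. Insurer: $395 − $158 = $237.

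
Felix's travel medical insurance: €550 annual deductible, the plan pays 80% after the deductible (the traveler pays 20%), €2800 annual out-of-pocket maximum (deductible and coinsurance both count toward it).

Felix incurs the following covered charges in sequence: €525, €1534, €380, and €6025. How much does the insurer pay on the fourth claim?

Bill 1, €525: fully absorbed by the deductible. Traveler owes €525 (running OOP €525). Insurer: €525 − €525 = €0.
Bill 2, €1534: €25 finishes the deductible; €1509 goes to coinsurance; coinsurance €1509 × 20% = €301.80. Cost to traveler: €326.80. OOP to date €851.80. Insurer: €1534 − €326.80 = €1207.20.
Bill 3, €380: deductible met; 20% of €380 = €76. Traveler owes €76 (running OOP €927.80). Insurer: €380 − €76 = €304.
Bill 4, €6025: deductible met; 20% of €6025 = €1205. Cost to traveler: €1205. OOP to date €2132.80. Plan pays €6025 − €1205 = €4820.

€4820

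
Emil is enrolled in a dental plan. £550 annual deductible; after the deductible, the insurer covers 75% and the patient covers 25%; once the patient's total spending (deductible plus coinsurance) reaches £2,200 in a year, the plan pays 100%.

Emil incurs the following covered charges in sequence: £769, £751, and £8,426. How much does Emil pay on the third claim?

Claim 1 (£769): £550 to deductible, leaving £219; 25% of £219 = £54.75. Cost to patient: £604.75. OOP to date £604.75.
Claim 2 (£751): deductible met; 25% of £751 = £187.75. Patient owes £187.75 (running OOP £792.50).
Claim 3 (£8,426): deductible already satisfied, so patient's share is 25% × £8,426 = £2,106.50. OOP would hit £2,899 > £2,200, so the cap limits the patient to £2,200 − £792.50 = £1,407.50.

£1,407.50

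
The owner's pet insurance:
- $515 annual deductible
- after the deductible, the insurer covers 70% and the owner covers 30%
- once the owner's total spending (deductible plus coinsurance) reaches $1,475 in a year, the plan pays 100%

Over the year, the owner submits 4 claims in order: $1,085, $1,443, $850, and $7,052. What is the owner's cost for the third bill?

#1 ($1,085): $515 to deductible, leaving $570; owner's 30% is $171. Owner owes $686 (running OOP $686).
#2 ($1,443): deductible met; 30% of $1,443 = $432.90. Owner owes $432.90 (running OOP $1,118.90).
#3 ($850): deductible met; 30% of $850 = $255. Owner owes $255 (running OOP $1,373.90).

$255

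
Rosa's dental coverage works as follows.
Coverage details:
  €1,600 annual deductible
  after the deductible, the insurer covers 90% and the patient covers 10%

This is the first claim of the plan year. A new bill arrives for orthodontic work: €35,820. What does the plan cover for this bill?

The full €1,600 deductible is still open; €1,600 of this bill applies to it.
That leaves €35,820 − €1,600 = €34,220 for coinsurance.
Patient's 10% share of €34,220 is €3,422.
Patient responsibility: €1,600 + €3,422 = €5,022.
Insurer pays the balance: €35,820 − €5,022 = €30,798.

€30,798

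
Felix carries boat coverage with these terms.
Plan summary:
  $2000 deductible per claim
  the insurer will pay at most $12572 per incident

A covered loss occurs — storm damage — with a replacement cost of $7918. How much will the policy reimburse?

$5918

Less the $2000 deductible: $7918 − $2000 = $5918.
$5918 is within the $12572 limit, so the insurer pays $5918.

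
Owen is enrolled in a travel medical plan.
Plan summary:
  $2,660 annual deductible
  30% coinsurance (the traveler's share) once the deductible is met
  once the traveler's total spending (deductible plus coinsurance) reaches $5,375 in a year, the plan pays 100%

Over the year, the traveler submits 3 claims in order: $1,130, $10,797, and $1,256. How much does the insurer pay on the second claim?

#1 ($1,130): all of it applies to the deductible. Cost to traveler: $1,130. OOP to date $1,130. Plan pays $1,130 − $1,130 = $0.
#2 ($10,797): $1,530 finishes the deductible; $9,267 goes to coinsurance; traveler's 30% is $2,780.10. Together that's $1,530 + $2,780.10 = $4,310.10. Adding that to $1,130 gives $5,440.10, past the $5,375 cap; traveler pays only $5,375 − $1,130 = $4,245. Plan pays $10,797 − $4,245 = $6,552.

$6,552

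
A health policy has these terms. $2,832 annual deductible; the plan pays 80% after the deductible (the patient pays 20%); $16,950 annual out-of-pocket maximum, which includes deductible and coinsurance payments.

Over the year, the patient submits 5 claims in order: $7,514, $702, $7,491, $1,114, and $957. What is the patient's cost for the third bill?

$1,498.20

Claim 1 ($7,514): $2,832 to deductible, leaving $4,682; 20% of $4,682 = $936.40. Patient owes $3,768.40 (running OOP $3,768.40).
Claim 2 ($702): deductible already satisfied, so patient's share is 20% × $702 = $140.40. Cost to patient: $140.40. OOP to date $3,908.80.
Claim 3 ($7,491): deductible already satisfied, so patient's share is 20% × $7,491 = $1,498.20. Patient owes $1,498.20 (running OOP $5,407).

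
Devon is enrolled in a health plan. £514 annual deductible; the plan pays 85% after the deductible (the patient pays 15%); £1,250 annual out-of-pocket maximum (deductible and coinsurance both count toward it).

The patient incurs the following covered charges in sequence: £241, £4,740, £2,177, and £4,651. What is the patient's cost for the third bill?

£65.95

Claim 1 (£241): fully absorbed by the deductible. Cost to patient: £241. OOP to date £241.
Claim 2 (£4,740): £273 finishes the deductible; £4,467 goes to coinsurance; coinsurance £4,467 × 15% = £670.05. Patient pays £943.05; OOP now £1,184.05.
Claim 3 (£2,177): 15% coinsurance on £2,177 = £326.55. That would push OOP to £1,510.60, over the £1,250 cap, so patient pays £1,250 − £1,184.05 = £65.95.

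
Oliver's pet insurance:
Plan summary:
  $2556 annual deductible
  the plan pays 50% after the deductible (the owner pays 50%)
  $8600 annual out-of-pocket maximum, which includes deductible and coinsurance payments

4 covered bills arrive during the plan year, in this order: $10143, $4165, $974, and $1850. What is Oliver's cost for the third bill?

#1 ($10143): deductible takes $2556, $7587 remains; 50% of $7587 = $3793.50. Owner owes $6349.50 (running OOP $6349.50).
#2 ($4165): deductible already satisfied, so owner's share is 50% × $4165 = $2082.50. Cost to owner: $2082.50. OOP to date $8432.
#3 ($974): deductible already satisfied, so owner's share is 50% × $974 = $487. That would push OOP to $8919, over the $8600 cap, so owner pays $8600 − $8432 = $168.

$168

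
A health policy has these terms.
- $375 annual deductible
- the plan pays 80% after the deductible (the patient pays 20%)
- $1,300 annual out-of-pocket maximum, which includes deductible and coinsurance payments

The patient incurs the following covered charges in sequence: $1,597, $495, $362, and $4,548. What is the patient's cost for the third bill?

Bill 1, $1,597: $375 to deductible, leaving $1,222; 20% of $1,222 = $244.40. Patient pays $619.40; OOP now $619.40.
Bill 2, $495: deductible met; 20% of $495 = $99. Cost to patient: $99. OOP to date $718.40.
Bill 3, $362: deductible already satisfied, so patient's share is 20% × $362 = $72.40. Patient pays $72.40; OOP now $790.80.

$72.40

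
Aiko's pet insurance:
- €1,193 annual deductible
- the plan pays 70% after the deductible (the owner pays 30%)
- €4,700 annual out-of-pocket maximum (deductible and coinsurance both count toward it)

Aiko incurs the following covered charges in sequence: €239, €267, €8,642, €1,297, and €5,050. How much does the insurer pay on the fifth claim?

€4,318.60

#1 (€239): all of it applies to the deductible. Owner owes €239 (running OOP €239). Insurer: €239 − €239 = €0.
#2 (€267): entire amount goes to the deductible. Owner pays €267; OOP now €506. Plan pays €267 − €267 = €0.
#3 (€8,642): €687 to deductible, leaving €7,955; owner's 30% is €2,386.50. Cost to owner: €3,073.50. OOP to date €3,579.50. Plan pays €8,642 − €3,073.50 = €5,568.50.
#4 (€1,297): deductible already satisfied, so owner's share is 30% × €1,297 = €389.10. Cost to owner: €389.10. OOP to date €3,968.60. Plan pays €1,297 − €389.10 = €907.90.
#5 (€5,050): 30% coinsurance on €5,050 = €1,515. That would push OOP to €5,483.60, over the €4,700 cap, so owner pays €4,700 − €3,968.60 = €731.40. Plan pays €5,050 − €731.40 = €4,318.60.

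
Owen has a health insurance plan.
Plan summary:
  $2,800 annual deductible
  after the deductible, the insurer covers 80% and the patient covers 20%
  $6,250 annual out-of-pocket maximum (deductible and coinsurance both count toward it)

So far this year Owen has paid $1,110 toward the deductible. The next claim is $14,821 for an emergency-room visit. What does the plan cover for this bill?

$10,504.80

$1,110 of the $2,800 deductible is already met, leaving $1,690.
After the $1,690 deductible portion, $14,821 − $1,690 = $13,131 is subject to coinsurance.
20% of $13,131 = $2,626.20 falls to the patient.
Patient responsibility before any cap: $1,690 + $2,626.20 = $4,316.20.
Cumulative spending $1,110 + $4,316.20 = $5,426.20 stays under the $6,250 maximum.
The plan picks up $14,821 − $4,316.20 = $10,504.80.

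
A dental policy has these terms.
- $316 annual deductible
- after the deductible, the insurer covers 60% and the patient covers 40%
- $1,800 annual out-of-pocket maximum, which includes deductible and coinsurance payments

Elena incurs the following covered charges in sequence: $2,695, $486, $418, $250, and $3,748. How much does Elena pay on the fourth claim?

$100

#1 ($2,695): $316 finishes the deductible; $2,379 goes to coinsurance; patient's 40% is $951.60. Patient owes $1,267.60 (running OOP $1,267.60).
#2 ($486): deductible already satisfied, so patient's share is 40% × $486 = $194.40. Patient pays $194.40; OOP now $1,462.
#3 ($418): 40% coinsurance on $418 = $167.20. Patient owes $167.20 (running OOP $1,629.20).
#4 ($250): 40% coinsurance on $250 = $100. Patient pays $100; OOP now $1,729.20.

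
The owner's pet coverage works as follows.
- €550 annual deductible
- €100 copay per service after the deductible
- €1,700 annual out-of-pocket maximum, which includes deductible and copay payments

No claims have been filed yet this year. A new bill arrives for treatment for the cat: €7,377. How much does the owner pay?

Nothing has been paid toward the €550 deductible, so the first €550 of this charge is applied there.
After the €550 deductible portion, €7,377 − €550 = €6,827 is subject to the copay.
Copay on this service: €100.
That puts the owner's cost at €550 + €100 = €650 before any cap.
Year-to-date out-of-pocket becomes €0 + €650 = €650, still under the €1,700 maximum, so no cap applies.

€650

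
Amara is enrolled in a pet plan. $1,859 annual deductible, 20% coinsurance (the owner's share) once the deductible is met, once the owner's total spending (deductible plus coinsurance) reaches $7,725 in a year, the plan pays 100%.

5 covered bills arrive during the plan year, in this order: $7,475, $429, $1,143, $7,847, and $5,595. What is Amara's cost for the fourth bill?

Bill 1, $7,475: deductible takes $1,859, $5,616 remains; 20% of $5,616 = $1,123.20. Owner owes $2,982.20 (running OOP $2,982.20).
Bill 2, $429: deductible met; 20% of $429 = $85.80. Owner owes $85.80 (running OOP $3,068).
Bill 3, $1,143: 20% coinsurance on $1,143 = $228.60. Owner pays $228.60; OOP now $3,296.60.
Bill 4, $7,847: deductible met; 20% of $7,847 = $1,569.40. Owner owes $1,569.40 (running OOP $4,866).

$1,569.40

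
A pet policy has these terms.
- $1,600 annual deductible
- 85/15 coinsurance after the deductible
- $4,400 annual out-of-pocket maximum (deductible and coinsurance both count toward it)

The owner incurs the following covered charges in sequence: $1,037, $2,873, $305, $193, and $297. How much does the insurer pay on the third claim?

Claim 1 — $1,037: fully absorbed by the deductible. Cost to owner: $1,037. OOP to date $1,037. Plan pays $1,037 − $1,037 = $0.
Claim 2 — $2,873: $563 to deductible, leaving $2,310; owner's 15% is $346.50. Owner owes $909.50 (running OOP $1,946.50). Plan pays $2,873 − $909.50 = $1,963.50.
Claim 3 — $305: deductible met; 15% of $305 = $45.75. Owner pays $45.75; OOP now $1,992.25. Plan pays $305 − $45.75 = $259.25.

$259.25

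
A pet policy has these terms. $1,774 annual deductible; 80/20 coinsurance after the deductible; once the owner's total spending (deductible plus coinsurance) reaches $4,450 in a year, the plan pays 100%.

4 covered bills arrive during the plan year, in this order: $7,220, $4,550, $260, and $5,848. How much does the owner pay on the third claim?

$52

Claim 1 ($7,220): $1,774 to deductible, leaving $5,446; coinsurance $5,446 × 20% = $1,089.20. Owner owes $2,863.20 (running OOP $2,863.20).
Claim 2 ($4,550): deductible met; 20% of $4,550 = $910. Owner pays $910; OOP now $3,773.20.
Claim 3 ($260): deductible met; 20% of $260 = $52. Cost to owner: $52. OOP to date $3,825.20.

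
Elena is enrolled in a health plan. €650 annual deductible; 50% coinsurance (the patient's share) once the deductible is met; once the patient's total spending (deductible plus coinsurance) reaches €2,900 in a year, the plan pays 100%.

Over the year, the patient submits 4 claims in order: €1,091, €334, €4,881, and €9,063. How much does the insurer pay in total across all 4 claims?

€12,469

Claim 1 (€1,091): deductible takes €650, €441 remains; coinsurance €441 × 50% = €220.50. Patient owes €870.50 (running OOP €870.50). Insurer: €1,091 − €870.50 = €220.50.
Claim 2 (€334): 50% coinsurance on €334 = €167. Cost to patient: €167. OOP to date €1,037.50. Insurer: €334 − €167 = €167.
Claim 3 (€4,881): deductible met; 50% of €4,881 = €2,440.50. Adding that to €1,037.50 gives €3,478, past the €2,900 cap; patient pays only €2,900 − €1,037.50 = €1,862.50. Plan pays €4,881 − €1,862.50 = €3,018.50.
Claim 4 (€9,063): deductible met; 50% of €9,063 = €4,531.50. That would push OOP to €7,431.50, over the €2,900 cap, so patient pays €2,900 − €2,900 = €0. Insurer: €9,063 − €0 = €9,063.
Insurer total = bills − patient's total = €15,369 − €2,900 = €12,469.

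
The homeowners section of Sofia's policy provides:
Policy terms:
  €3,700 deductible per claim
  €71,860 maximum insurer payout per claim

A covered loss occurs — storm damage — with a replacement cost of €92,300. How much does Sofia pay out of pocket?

€20,440

After the deductible, €92,300 − €3,700 = €88,600 remains.
Since €88,600 > €71,860, the payout is capped at €71,860.
Homeowner's share is the uncovered remainder: €92,300 − €71,860 = €20,440.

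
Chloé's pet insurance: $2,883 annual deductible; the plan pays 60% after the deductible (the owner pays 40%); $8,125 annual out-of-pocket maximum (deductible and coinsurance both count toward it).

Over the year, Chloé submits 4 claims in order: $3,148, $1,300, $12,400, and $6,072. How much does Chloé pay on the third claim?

Claim 1 ($3,148): $2,883 finishes the deductible; $265 goes to coinsurance; 40% of $265 = $106. Owner pays $2,989; OOP now $2,989.
Claim 2 ($1,300): 40% coinsurance on $1,300 = $520. Owner owes $520 (running OOP $3,509).
Claim 3 ($12,400): deductible met; 40% of $12,400 = $4,960. That would push OOP to $8,469, over the $8,125 cap, so owner pays $8,125 − $3,509 = $4,616.

$4,616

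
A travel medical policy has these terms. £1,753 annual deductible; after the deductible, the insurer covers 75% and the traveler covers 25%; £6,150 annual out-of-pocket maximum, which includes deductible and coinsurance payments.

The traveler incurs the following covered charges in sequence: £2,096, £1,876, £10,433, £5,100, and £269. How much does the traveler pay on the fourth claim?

Claim 1 (£2,096): £1,753 to deductible, leaving £343; traveler's 25% is £85.75. Traveler owes £1,838.75 (running OOP £1,838.75).
Claim 2 (£1,876): deductible met; 25% of £1,876 = £469. Traveler pays £469; OOP now £2,307.75.
Claim 3 (£10,433): deductible met; 25% of £10,433 = £2,608.25. Traveler owes £2,608.25 (running OOP £4,916).
Claim 4 (£5,100): deductible met; 25% of £5,100 = £1,275. That would push OOP to £6,191, over the £6,150 cap, so traveler pays £6,150 − £4,916 = £1,234.

£1,234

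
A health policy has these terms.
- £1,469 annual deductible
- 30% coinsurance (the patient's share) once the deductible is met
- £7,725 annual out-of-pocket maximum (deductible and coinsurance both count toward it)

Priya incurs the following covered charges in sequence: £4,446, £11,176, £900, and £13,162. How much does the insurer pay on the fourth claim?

#1 (£4,446): deductible takes £1,469, £2,977 remains; patient's 30% is £893.10. Patient pays £2,362.10; OOP now £2,362.10. Insurer: £4,446 − £2,362.10 = £2,083.90.
#2 (£11,176): 30% coinsurance on £11,176 = £3,352.80. Patient owes £3,352.80 (running OOP £5,714.90). Insurer: £11,176 − £3,352.80 = £7,823.20.
#3 (£900): deductible already satisfied, so patient's share is 30% × £900 = £270. Patient owes £270 (running OOP £5,984.90). Plan pays £900 − £270 = £630.
#4 (£13,162): deductible met; 30% of £13,162 = £3,948.60. That would push OOP to £9,933.50, over the £7,725 cap, so patient pays £7,725 − £5,984.90 = £1,740.10. Plan pays £13,162 − £1,740.10 = £11,421.90.

£11,421.90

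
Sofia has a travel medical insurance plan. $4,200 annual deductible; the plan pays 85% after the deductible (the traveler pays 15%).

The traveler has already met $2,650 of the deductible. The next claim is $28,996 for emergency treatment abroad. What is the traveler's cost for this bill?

$5,666.90

Remaining deductible: $4,200 − $2,650 = $1,550.
After the $1,550 deductible portion, $28,996 − $1,550 = $27,446 is subject to coinsurance.
15% of $27,446 = $4,116.90 falls to the traveler.
Traveler responsibility: $1,550 + $4,116.90 = $5,666.90.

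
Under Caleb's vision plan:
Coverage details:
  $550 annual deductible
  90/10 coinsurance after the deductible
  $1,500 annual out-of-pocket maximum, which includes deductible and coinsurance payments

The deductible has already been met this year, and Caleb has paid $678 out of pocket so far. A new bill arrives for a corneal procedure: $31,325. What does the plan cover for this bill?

$30,503

With the deductible met, the entire $31,325 is subject to coinsurance.
Coinsurance: $31,325 × 10% = $3,132.50.
That would bring total out-of-pocket to $3,810.50, past the $1,500 cap. The member is capped at $1,500 − $678 = $822 on this claim.
The plan picks up $31,325 − $822 = $30,503.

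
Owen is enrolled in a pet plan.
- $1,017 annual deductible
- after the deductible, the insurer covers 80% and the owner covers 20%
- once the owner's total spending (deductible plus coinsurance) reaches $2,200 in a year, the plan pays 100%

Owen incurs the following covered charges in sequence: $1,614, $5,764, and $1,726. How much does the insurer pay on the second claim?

Claim 1 — $1,614: deductible takes $1,017, $597 remains; 20% of $597 = $119.40. Owner pays $1,136.40; OOP now $1,136.40. Insurer: $1,614 − $1,136.40 = $477.60.
Claim 2 — $5,764: deductible already satisfied, so owner's share is 20% × $5,764 = $1,152.80. OOP would hit $2,289.20 > $2,200, so the cap limits the owner to $2,200 − $1,136.40 = $1,063.60. Plan pays $5,764 − $1,063.60 = $4,700.40.

$4,700.40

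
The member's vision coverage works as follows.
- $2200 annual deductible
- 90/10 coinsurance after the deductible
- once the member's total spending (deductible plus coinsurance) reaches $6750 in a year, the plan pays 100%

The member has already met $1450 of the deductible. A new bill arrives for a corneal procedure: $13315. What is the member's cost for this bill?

$2006.50

Deductible still to meet: $2200 − $1450 = $750.
The remaining $12565 (= $13315 − $750) moves to coinsurance.
10% of $12565 = $1256.50 falls to the member.
So the member owes $750 + $1256.50 = $2006.50 before any cap.
Year-to-date out-of-pocket becomes $1450 + $2006.50 = $3456.50, still under the $6750 maximum, so no cap applies.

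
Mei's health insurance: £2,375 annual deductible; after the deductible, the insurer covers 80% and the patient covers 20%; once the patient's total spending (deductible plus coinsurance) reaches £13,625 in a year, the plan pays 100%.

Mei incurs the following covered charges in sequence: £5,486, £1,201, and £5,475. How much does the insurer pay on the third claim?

Bill 1, £5,486: deductible takes £2,375, £3,111 remains; 20% of £3,111 = £622.20. Cost to patient: £2,997.20. OOP to date £2,997.20. Plan pays £5,486 − £2,997.20 = £2,488.80.
Bill 2, £1,201: 20% coinsurance on £1,201 = £240.20. Cost to patient: £240.20. OOP to date £3,237.40. Plan pays £1,201 − £240.20 = £960.80.
Bill 3, £5,475: 20% coinsurance on £5,475 = £1,095. Patient owes £1,095 (running OOP £4,332.40). Insurer: £5,475 − £1,095 = £4,380.

£4,380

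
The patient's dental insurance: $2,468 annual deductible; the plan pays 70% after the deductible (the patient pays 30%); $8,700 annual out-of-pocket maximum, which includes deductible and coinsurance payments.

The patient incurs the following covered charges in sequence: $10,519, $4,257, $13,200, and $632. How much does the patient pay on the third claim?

#1 ($10,519): $2,468 finishes the deductible; $8,051 goes to coinsurance; coinsurance $8,051 × 30% = $2,415.30. Patient pays $4,883.30; OOP now $4,883.30.
#2 ($4,257): deductible met; 30% of $4,257 = $1,277.10. Patient owes $1,277.10 (running OOP $6,160.40).
#3 ($13,200): deductible met; 30% of $13,200 = $3,960. That would push OOP to $10,120.40, over the $8,700 cap, so patient pays $8,700 − $6,160.40 = $2,539.60.

$2,539.60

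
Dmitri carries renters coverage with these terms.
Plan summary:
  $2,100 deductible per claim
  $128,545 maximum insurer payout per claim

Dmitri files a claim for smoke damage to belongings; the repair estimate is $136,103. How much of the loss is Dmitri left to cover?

$7,558

Less the $2,100 deductible: $136,103 − $2,100 = $134,003.
The $128,545 per-incident cap binds; insurer pays $128,545.
Tenant's share is the uncovered remainder: $136,103 − $128,545 = $7,558.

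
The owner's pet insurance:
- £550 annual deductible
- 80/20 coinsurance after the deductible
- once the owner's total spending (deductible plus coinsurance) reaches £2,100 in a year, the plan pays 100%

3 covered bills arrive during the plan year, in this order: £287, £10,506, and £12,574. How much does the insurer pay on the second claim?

£8,693

Claim 1 (£287): entire amount goes to the deductible. Owner pays £287; OOP now £287. Insurer: £287 − £287 = £0.
Claim 2 (£10,506): deductible takes £263, £10,243 remains; 20% of £10,243 = £2,048.60. Deductible plus coinsurance: £263 + £2,048.60 = £2,311.60. OOP would hit £2,598.60 > £2,100, so the cap limits the owner to £2,100 − £287 = £1,813. Plan pays £10,506 − £1,813 = £8,693.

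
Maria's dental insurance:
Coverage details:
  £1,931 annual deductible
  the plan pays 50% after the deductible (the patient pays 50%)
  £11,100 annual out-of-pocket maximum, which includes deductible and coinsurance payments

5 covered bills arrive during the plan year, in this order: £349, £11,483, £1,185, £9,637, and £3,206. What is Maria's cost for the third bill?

#1 (£349): all of it applies to the deductible. Cost to patient: £349. OOP to date £349.
#2 (£11,483): deductible takes £1,582, £9,901 remains; coinsurance £9,901 × 50% = £4,950.50. Patient owes £6,532.50 (running OOP £6,881.50).
#3 (£1,185): deductible already satisfied, so patient's share is 50% × £1,185 = £592.50. Patient owes £592.50 (running OOP £7,474).

£592.50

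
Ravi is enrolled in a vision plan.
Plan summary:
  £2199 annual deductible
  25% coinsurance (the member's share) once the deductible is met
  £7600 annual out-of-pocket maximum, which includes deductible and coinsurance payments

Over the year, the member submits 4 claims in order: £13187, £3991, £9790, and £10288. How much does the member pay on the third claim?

£1656.25

Bill 1, £13187: deductible takes £2199, £10988 remains; coinsurance £10988 × 25% = £2747. Member owes £4946 (running OOP £4946).
Bill 2, £3991: 25% coinsurance on £3991 = £997.75. Member pays £997.75; OOP now £5943.75.
Bill 3, £9790: 25% coinsurance on £9790 = £2447.50. That would push OOP to £8391.25, over the £7600 cap, so member pays £7600 − £5943.75 = £1656.25.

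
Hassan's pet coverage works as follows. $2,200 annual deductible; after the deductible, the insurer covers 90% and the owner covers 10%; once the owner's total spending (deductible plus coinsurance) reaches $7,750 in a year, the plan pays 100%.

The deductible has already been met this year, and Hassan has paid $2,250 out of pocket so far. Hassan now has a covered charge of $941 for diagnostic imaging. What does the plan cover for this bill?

$846.90

The deductible is already satisfied, so the full bill goes to coinsurance.
Owner's 10% share of $941 is $94.10.
Cumulative spending $2,250 + $94.10 = $2,344.10 stays under the $7,750 maximum.
The plan picks up $941 − $94.10 = $846.90.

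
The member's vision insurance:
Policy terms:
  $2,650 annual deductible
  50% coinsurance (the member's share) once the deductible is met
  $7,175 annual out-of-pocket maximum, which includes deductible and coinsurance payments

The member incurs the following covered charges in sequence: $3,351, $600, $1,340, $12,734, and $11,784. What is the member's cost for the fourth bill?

$3,204.50

Claim 1 — $3,351: deductible takes $2,650, $701 remains; member's 50% is $350.50. Cost to member: $3,000.50. OOP to date $3,000.50.
Claim 2 — $600: deductible met; 50% of $600 = $300. Member owes $300 (running OOP $3,300.50).
Claim 3 — $1,340: deductible already satisfied, so member's share is 50% × $1,340 = $670. Member owes $670 (running OOP $3,970.50).
Claim 4 — $12,734: deductible met; 50% of $12,734 = $6,367. Adding that to $3,970.50 gives $10,337.50, past the $7,175 cap; member pays only $7,175 − $3,970.50 = $3,204.50.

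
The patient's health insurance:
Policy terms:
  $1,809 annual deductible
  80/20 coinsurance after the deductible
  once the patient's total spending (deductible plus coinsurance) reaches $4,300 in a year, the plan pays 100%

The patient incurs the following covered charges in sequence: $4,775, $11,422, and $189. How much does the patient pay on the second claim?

$1,897.80

Claim 1 ($4,775): deductible takes $1,809, $2,966 remains; coinsurance $2,966 × 20% = $593.20. Patient owes $2,402.20 (running OOP $2,402.20).
Claim 2 ($11,422): deductible already satisfied, so patient's share is 20% × $11,422 = $2,284.40. Adding that to $2,402.20 gives $4,686.60, past the $4,300 cap; patient pays only $4,300 − $2,402.20 = $1,897.80.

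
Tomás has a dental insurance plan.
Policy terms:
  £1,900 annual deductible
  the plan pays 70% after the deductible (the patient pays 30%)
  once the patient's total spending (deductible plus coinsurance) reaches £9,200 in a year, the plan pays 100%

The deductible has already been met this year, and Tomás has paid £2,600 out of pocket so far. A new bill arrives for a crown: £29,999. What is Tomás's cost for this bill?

The deductible is already satisfied, so the full bill goes to coinsurance.
30% of £29,999 = £8,999.70 falls to the patient.
Adding £8,999.70 to the £2,600 already spent would give £11,599.70, which exceeds the £9,200 cap; the patient pays just £9,200 − £2,600 = £6,600.

£6,600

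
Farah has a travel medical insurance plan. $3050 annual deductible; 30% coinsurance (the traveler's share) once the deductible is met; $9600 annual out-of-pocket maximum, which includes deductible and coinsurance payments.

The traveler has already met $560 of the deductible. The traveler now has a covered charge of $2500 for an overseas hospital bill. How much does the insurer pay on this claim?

$7

Remaining deductible: $3050 − $560 = $2490.
That leaves $2500 − $2490 = $10 for coinsurance.
Coinsurance: $10 × 30% = $3.
Traveler responsibility before any cap: $2490 + $3 = $2493.
Total out-of-pocket so far would be $560 + $2493 = $3053, below the $9600 cap — no reduction.
Insurer pays the balance: $2500 − $2493 = $7.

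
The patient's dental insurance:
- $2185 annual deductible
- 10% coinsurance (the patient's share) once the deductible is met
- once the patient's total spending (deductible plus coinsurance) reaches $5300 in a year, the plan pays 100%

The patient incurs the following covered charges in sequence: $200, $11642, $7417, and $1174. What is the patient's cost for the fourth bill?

Claim 1 — $200: all of it applies to the deductible. Cost to patient: $200. OOP to date $200.
Claim 2 — $11642: $1985 to deductible, leaving $9657; coinsurance $9657 × 10% = $965.70. Patient owes $2950.70 (running OOP $3150.70).
Claim 3 — $7417: 10% coinsurance on $7417 = $741.70. Cost to patient: $741.70. OOP to date $3892.40.
Claim 4 — $1174: 10% coinsurance on $1174 = $117.40. Cost to patient: $117.40. OOP to date $4009.80.

$117.40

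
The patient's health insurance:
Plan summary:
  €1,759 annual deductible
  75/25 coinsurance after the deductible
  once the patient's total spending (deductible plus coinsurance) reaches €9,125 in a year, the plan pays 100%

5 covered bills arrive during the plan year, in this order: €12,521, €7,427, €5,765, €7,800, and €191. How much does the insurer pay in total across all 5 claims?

Claim 1 (€12,521): €1,759 finishes the deductible; €10,762 goes to coinsurance; 25% of €10,762 = €2,690.50. Cost to patient: €4,449.50. OOP to date €4,449.50. Plan pays €12,521 − €4,449.50 = €8,071.50.
Claim 2 (€7,427): deductible already satisfied, so patient's share is 25% × €7,427 = €1,856.75. Patient owes €1,856.75 (running OOP €6,306.25). Insurer: €7,427 − €1,856.75 = €5,570.25.
Claim 3 (€5,765): deductible already satisfied, so patient's share is 25% × €5,765 = €1,441.25. Cost to patient: €1,441.25. OOP to date €7,747.50. Plan pays €5,765 − €1,441.25 = €4,323.75.
Claim 4 (€7,800): deductible already satisfied, so patient's share is 25% × €7,800 = €1,950. OOP would hit €9,697.50 > €9,125, so the cap limits the patient to €9,125 − €7,747.50 = €1,377.50. Insurer: €7,800 − €1,377.50 = €6,422.50.
Claim 5 (€191): deductible met; 25% of €191 = €47.75. That would push OOP to €9,172.75, over the €9,125 cap, so patient pays €9,125 − €9,125 = €0. Plan pays €191 − €0 = €191.
Insurer total = bills − patient's total = €33,704 − €9,125 = €24,579.

€24,579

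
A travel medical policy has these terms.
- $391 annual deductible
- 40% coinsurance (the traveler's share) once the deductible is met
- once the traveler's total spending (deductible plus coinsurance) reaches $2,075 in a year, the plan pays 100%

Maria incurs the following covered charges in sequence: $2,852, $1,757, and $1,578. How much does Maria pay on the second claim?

$699.60

#1 ($2,852): $391 to deductible, leaving $2,461; 40% of $2,461 = $984.40. Traveler pays $1,375.40; OOP now $1,375.40.
#2 ($1,757): 40% coinsurance on $1,757 = $702.80. That would push OOP to $2,078.20, over the $2,075 cap, so traveler pays $2,075 − $1,375.40 = $699.60.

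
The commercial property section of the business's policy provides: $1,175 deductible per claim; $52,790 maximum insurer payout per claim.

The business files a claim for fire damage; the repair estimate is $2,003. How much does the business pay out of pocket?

Subtract the deductible: $2,003 − $1,175 = $828.
$828 ≤ $52,790, so the limit doesn't bind; insurer pays $828.
Out of pocket: $2,003 − $828 = $1,175.

$1,175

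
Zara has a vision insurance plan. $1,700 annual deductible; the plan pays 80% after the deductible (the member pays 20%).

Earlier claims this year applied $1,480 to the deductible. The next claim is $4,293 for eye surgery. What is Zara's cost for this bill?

$1,480 of the $1,700 deductible is already met, leaving $220.
That leaves $4,293 − $220 = $4,073 for coinsurance.
Coinsurance: $4,073 × 20% = $814.60.
Member responsibility: $220 + $814.60 = $1,034.60.

$1,034.60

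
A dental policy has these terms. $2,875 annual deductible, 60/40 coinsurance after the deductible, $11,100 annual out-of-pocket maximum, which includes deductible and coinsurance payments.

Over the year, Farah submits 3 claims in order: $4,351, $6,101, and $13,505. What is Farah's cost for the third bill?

Claim 1 — $4,351: $2,875 to deductible, leaving $1,476; coinsurance $1,476 × 40% = $590.40. Cost to patient: $3,465.40. OOP to date $3,465.40.
Claim 2 — $6,101: deductible met; 40% of $6,101 = $2,440.40. Patient owes $2,440.40 (running OOP $5,905.80).
Claim 3 — $13,505: 40% coinsurance on $13,505 = $5,402. That would push OOP to $11,307.80, over the $11,100 cap, so patient pays $11,100 − $5,905.80 = $5,194.20.

$5,194.20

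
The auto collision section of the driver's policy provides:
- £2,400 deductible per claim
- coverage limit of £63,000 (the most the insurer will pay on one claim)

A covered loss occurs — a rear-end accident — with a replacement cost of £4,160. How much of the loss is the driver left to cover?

£2,400

After the deductible, £4,160 − £2,400 = £1,760 remains.
£1,760 ≤ £63,000, so the limit doesn't bind; insurer pays £1,760.
Driver's share is the uncovered remainder: £4,160 − £1,760 = £2,400.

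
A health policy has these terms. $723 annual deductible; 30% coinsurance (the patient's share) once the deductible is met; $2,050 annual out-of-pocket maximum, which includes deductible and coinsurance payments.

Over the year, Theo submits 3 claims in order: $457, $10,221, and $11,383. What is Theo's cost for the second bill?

Claim 1 — $457: fully absorbed by the deductible. Patient pays $457; OOP now $457.
Claim 2 — $10,221: $266 finishes the deductible; $9,955 goes to coinsurance; 30% of $9,955 = $2,986.50. Together that's $266 + $2,986.50 = $3,252.50. That would push OOP to $3,709.50, over the $2,050 cap, so patient pays $2,050 − $457 = $1,593.

$1,593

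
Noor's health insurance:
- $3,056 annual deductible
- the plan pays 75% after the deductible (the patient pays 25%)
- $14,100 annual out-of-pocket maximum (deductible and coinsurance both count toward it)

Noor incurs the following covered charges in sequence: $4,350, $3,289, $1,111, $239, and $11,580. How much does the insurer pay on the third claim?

Claim 1 ($4,350): $3,056 finishes the deductible; $1,294 goes to coinsurance; 25% of $1,294 = $323.50. Patient pays $3,379.50; OOP now $3,379.50. Plan pays $4,350 − $3,379.50 = $970.50.
Claim 2 ($3,289): deductible met; 25% of $3,289 = $822.25. Patient pays $822.25; OOP now $4,201.75. Insurer: $3,289 − $822.25 = $2,466.75.
Claim 3 ($1,111): 25% coinsurance on $1,111 = $277.75. Patient owes $277.75 (running OOP $4,479.50). Plan pays $1,111 − $277.75 = $833.25.

$833.25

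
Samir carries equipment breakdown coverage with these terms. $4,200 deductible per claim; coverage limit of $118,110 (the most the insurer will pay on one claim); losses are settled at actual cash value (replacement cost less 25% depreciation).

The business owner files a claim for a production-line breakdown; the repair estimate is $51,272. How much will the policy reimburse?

Depreciate 25%: the covered value is $51,272 × 0.75 = $38,454.
After the deductible, $38,454 − $4,200 = $34,254 remains.
$34,254 ≤ $118,110, so the limit doesn't bind; insurer pays $34,254.

$34,254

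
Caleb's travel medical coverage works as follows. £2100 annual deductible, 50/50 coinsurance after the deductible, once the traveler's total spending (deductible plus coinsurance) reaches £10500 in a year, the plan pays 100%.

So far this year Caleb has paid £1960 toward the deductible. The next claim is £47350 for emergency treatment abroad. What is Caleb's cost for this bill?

Remaining deductible: £2100 − £1960 = £140.
That leaves £47350 − £140 = £47210 for coinsurance.
Coinsurance: £47210 × 50% = £23605.
So the traveler owes £140 + £23605 = £23745 before any cap.
Year-to-date out-of-pocket would reach £1960 + £23745 = £25705, above the £10500 maximum, so the traveler pays only £10500 − £1960 = £8540.

£8540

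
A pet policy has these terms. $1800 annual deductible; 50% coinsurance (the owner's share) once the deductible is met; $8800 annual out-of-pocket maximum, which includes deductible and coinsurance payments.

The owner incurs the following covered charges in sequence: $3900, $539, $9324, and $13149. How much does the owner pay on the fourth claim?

$1018.50

#1 ($3900): deductible takes $1800, $2100 remains; coinsurance $2100 × 50% = $1050. Owner pays $2850; OOP now $2850.
#2 ($539): deductible met; 50% of $539 = $269.50. Cost to owner: $269.50. OOP to date $3119.50.
#3 ($9324): deductible met; 50% of $9324 = $4662. Owner pays $4662; OOP now $7781.50.
#4 ($13149): deductible already satisfied, so owner's share is 50% × $13149 = $6574.50. OOP would hit $14356 > $8800, so the cap limits the owner to $8800 − $7781.50 = $1018.50.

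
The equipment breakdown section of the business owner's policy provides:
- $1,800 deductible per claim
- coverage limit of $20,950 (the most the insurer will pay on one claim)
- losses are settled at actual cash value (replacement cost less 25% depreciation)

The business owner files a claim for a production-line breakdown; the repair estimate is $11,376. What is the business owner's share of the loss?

At 25% depreciation, ACV = $11,376 − $2,844 = $8,532.
Less the $1,800 deductible: $8,532 − $1,800 = $6,732.
$6,732 is within the $20,950 limit, so the insurer pays $6,732.
Out of pocket: $11,376 − $6,732 = $4,644.

$4,644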